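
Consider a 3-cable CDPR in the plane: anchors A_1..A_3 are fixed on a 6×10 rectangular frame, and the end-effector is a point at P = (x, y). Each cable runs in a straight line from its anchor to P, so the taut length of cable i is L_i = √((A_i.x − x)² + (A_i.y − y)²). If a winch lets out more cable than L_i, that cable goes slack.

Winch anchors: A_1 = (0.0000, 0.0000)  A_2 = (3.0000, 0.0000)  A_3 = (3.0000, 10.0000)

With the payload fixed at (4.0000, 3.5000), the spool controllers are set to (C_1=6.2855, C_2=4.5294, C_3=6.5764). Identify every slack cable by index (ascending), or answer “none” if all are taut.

1, 2

cable 1: √((-4.0000)²+(-3.5000)²)=5.3151, C_1=6.2855: slack
cable 2: √((-1.0000)²+(-3.5000)²)=3.6401, C_2=4.5294: slack
cable 3: √((-1.0000)²+(6.5000)²)=6.5765, C_3=6.5764: taut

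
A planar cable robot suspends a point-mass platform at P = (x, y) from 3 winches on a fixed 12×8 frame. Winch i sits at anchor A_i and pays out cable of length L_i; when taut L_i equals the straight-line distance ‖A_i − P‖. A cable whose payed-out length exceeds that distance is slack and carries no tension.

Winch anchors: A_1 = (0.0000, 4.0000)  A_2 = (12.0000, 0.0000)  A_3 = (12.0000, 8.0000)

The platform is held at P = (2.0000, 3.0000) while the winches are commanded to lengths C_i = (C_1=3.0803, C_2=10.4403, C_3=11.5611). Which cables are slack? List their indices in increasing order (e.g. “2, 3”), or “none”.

1, 3

i=1: geometric 2.2361 vs commanded 3.0803 ⇒ slack
i=2: geometric 10.4403 vs commanded 10.4403 ⇒ taut
i=3: geometric 11.1803 vs commanded 11.5611 ⇒ slack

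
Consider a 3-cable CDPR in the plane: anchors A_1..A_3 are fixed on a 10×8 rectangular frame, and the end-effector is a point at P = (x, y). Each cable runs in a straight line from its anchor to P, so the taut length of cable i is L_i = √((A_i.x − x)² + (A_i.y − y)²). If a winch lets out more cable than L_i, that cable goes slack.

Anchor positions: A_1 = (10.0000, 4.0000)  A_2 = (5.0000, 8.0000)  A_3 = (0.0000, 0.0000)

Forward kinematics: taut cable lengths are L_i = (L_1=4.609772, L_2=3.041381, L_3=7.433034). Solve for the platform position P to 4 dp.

expand ‖A_i−P‖²=L_i² and subtract eq 1 (c_i ≔ ‖A_i‖²−L_i²)
c_1 = 100.0000+16.0000−21.2500 = 94.7500
eq1−eq2 → [10.0000  -8.0000]·P = 15.0000
eq1−eq3 → [20.0000  8.0000]·P = 150.0000
2×2 solve → P = (5.5000, 5.0000)

(5.5000, 5.0000)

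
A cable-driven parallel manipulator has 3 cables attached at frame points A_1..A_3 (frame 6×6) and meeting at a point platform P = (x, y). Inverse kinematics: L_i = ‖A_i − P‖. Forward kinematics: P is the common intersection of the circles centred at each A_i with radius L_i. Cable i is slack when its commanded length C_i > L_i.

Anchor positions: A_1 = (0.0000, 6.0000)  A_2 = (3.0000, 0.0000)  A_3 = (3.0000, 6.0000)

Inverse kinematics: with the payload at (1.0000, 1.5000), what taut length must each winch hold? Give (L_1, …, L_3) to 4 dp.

L_1 = √((0.0000−1.0000)² + (6.0000−1.5000)²) = 4.6098
L_2 = √((3.0000−1.0000)² + (0.0000−1.5000)²) = 2.5000
L_3 = √((3.0000−1.0000)² + (6.0000−1.5000)²) = 4.9244

(4.6098, 2.5000, 4.9244)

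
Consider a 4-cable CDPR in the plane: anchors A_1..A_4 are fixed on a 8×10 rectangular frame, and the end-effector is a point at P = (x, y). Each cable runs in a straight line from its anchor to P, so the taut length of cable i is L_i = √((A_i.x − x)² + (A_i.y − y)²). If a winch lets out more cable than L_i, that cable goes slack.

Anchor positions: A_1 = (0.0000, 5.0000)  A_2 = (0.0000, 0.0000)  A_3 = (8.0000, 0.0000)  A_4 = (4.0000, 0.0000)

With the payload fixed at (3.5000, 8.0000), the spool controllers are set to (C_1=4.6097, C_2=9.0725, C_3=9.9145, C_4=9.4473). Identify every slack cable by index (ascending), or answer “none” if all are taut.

i=1: geometric 4.6098 vs commanded 4.6097 ⇒ taut
i=2: geometric 8.7321 vs commanded 9.0725 ⇒ slack
i=3: geometric 9.1788 vs commanded 9.9145 ⇒ slack
i=4: geometric 8.0156 vs commanded 9.4473 ⇒ slack

2, 3, 4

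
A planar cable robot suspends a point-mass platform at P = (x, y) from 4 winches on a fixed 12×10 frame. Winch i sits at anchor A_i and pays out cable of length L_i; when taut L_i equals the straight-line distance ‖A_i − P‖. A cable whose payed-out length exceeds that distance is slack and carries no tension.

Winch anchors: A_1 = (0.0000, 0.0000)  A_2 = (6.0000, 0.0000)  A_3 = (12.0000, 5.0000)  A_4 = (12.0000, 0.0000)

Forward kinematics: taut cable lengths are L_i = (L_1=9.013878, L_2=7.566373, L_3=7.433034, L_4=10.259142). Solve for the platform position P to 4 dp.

circle eqns → linear via eq_j − eq_1; set k_j = A_j·A_j − L_j²
k_1 = 0.0000+0.0000−81.2500 = -81.2500
-12.0000·x + 0.0000·y = k_1−k_2 = -60.0000
-24.0000·x − 10.0000·y = k_1−k_3 = -195.0000
-24.0000·x + 0.0000·y = k_1−k_4 = -120.0000
solve first two rows → x=5.0000, y=7.5000
check cable 4: ‖A_4−P‖² = 105.2500 ≈ L_4² = 105.2500 ✓

(5.0000, 7.5000)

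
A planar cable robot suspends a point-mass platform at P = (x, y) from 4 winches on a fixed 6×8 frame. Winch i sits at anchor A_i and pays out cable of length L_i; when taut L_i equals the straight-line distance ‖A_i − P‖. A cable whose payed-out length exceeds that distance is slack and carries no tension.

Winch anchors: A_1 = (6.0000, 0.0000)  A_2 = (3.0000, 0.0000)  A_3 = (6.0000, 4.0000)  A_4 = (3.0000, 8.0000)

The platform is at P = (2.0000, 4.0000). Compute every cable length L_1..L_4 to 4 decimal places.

(5.6569, 4.1231, 4.0000, 4.1231)

L_1: Δ = A_1−P = (4.0000, -4.0000) → ‖Δ‖ = √32.0000 = 5.6569
L_2: Δ = A_2−P = (1.0000, -4.0000) → ‖Δ‖ = √17.0000 = 4.1231
L_3: Δ = A_3−P = (4.0000, 0.0000) → ‖Δ‖ = √16.0000 = 4.0000
L_4: Δ = A_4−P = (1.0000, 4.0000) → ‖Δ‖ = √17.0000 = 4.1231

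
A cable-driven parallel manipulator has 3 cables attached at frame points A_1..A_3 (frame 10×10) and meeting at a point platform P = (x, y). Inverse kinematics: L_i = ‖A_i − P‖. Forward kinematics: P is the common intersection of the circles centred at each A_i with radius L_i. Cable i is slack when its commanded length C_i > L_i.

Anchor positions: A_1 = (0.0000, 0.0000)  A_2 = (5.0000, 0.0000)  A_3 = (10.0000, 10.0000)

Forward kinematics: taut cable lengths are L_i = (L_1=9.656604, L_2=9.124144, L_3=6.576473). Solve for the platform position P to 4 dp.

expand ‖A_i−P‖²=L_i² and subtract eq 1 (q_i ≔ ‖A_i‖²−L_i²)
q_1 = 0.0000+0.0000−93.2500 = -93.2500
eq1−eq2 → [-10.0000  0.0000]·P = -35.0000
eq1−eq3 → [-20.0000  -20.0000]·P = -250.0000
2×2 solve → P = (3.5000, 9.0000)

(3.5000, 9.0000)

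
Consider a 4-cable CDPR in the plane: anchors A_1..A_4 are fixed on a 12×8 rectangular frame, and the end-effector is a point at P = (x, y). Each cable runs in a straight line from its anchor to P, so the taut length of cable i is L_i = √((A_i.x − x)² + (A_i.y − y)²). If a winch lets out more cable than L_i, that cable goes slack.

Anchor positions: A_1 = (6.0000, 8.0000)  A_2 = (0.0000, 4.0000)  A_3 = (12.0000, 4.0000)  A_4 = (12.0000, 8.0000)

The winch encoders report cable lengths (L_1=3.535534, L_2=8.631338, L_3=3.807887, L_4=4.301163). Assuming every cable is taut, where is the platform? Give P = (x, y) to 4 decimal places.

circle eqns → linear via eq_j − eq_1; set c_j = A_j·A_j − L_j²
c_1 = 36.0000+64.0000−12.5000 = 87.5000
12.0000·x + 8.0000·y = c_1−c_2 = 146.0000
-12.0000·x + 8.0000·y = c_1−c_3 = -58.0000
-12.0000·x + 0.0000·y = c_1−c_4 = -102.0000
solve first two rows → x=8.5000, y=5.5000
check cable 4: ‖A_4−P‖² = 18.5000 ≈ L_4² = 18.5000 ✓

(8.5000, 5.5000)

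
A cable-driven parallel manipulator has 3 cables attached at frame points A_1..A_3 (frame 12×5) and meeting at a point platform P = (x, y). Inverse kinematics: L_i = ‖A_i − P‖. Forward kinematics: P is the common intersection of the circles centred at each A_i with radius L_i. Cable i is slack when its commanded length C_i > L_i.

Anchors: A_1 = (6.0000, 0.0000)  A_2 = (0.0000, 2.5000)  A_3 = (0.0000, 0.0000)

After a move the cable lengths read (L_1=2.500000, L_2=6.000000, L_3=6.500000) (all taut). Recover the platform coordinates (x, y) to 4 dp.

circle eqns → linear via eq_j − eq_1; set k_j = A_j·A_j − L_j²
k_1 = 36.0000+0.0000−6.2500 = 29.7500
12.0000·x − 5.0000·y = k_1−k_2 = 59.5000
12.0000·x + 0.0000·y = k_1−k_3 = 72.0000
solve first two rows → x=6.0000, y=2.5000

(6.0000, 2.5000)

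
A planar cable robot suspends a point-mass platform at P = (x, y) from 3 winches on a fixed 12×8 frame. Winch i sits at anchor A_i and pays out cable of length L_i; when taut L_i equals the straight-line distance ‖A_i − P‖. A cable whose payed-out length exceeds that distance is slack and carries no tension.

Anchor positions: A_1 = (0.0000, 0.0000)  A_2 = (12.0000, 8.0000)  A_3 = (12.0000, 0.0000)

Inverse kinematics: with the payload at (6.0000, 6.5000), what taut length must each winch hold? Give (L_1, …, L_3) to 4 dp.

cable 1: Δx=-6.0000, Δy=-6.5000; L_1 = √(Δx²+Δy²) = 8.8459
cable 2: Δx=6.0000, Δy=1.5000; L_2 = √(Δx²+Δy²) = 6.1847
cable 3: Δx=6.0000, Δy=-6.5000; L_3 = √(Δx²+Δy²) = 8.8459

(8.8459, 6.1847, 8.8459)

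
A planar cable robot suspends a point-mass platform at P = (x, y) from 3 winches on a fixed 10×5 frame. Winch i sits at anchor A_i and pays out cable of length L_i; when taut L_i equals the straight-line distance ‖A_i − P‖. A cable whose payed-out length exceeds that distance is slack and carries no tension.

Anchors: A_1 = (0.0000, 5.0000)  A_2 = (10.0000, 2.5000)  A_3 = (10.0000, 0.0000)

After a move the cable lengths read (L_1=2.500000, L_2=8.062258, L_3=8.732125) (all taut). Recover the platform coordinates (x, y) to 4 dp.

(2.0000, 3.5000)

circle eqns → linear via eq_j − eq_1; set q_j = A_j·A_j − L_j²
q_1 = 0.0000+25.0000−6.2500 = 18.7500
-20.0000·x + 5.0000·y = q_1−q_2 = -22.5000
-20.0000·x + 10.0000·y = q_1−q_3 = -5.0000
solve first two rows → x=2.0000, y=3.5000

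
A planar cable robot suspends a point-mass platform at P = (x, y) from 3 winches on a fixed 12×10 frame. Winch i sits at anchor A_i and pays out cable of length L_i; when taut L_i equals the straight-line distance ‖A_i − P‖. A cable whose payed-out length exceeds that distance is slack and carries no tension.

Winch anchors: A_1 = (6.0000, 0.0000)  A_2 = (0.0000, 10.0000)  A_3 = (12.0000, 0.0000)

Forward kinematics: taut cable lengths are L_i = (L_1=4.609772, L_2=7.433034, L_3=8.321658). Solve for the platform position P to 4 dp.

(5.0000, 4.5000)

circle eqns → linear via eq_j − eq_1; set q_j = A_j·A_j − L_j²
q_1 = 36.0000+0.0000−21.2500 = 14.7500
12.0000·x − 20.0000·y = q_1−q_2 = -30.0000
-12.0000·x + 0.0000·y = q_1−q_3 = -60.0000
solve first two rows → x=5.0000, y=4.5000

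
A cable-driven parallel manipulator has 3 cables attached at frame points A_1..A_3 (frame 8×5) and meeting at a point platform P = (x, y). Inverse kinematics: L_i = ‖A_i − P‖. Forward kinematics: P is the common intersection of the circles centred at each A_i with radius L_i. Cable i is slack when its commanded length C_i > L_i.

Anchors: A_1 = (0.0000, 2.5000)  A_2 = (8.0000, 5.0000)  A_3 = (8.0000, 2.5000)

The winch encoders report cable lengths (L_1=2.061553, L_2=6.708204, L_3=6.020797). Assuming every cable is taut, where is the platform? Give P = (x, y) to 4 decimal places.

(2.0000, 2.0000)

each cable: (A_i−P)·(A_i−P) = L_i²; let k_i = ‖A_i‖²−L_i²
k_1 = 0.0000+6.2500−4.2500 = 2.0000
row 1: -16.0000x − 5.0000y = -42.0000  (k_2=44.0000)
row 2: -16.0000x + 0.0000y = -32.0000  (k_3=34.0000)
Cramer on rows 1–2 → x = 2.0000, y = 2.0000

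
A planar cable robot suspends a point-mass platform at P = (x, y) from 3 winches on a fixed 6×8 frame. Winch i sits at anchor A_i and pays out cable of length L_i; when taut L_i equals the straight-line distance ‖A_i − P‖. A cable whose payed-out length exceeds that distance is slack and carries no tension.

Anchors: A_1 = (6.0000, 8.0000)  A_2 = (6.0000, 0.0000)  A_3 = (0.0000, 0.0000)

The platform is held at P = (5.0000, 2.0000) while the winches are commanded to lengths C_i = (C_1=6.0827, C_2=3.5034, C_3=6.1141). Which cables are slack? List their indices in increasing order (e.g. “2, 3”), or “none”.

2, 3

cable 1: L_1 = ‖A_1−P‖ = 6.0828;  C_1 = 6.0827 → taut
cable 2: L_2 = ‖A_2−P‖ = 2.2361;  C_2 = 3.5034 → slack
cable 3: L_3 = ‖A_3−P‖ = 5.3852;  C_3 = 6.1141 → slack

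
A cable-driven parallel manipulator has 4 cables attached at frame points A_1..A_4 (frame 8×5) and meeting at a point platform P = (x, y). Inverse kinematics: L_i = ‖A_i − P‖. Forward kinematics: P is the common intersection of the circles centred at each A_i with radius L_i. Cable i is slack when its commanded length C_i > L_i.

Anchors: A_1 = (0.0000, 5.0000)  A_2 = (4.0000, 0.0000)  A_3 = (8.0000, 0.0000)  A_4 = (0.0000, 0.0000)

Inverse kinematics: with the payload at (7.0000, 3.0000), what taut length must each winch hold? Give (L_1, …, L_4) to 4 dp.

L_1: Δ = A_1−P = (-7.0000, 2.0000) → ‖Δ‖ = √53.0000 = 7.2801
L_2: Δ = A_2−P = (-3.0000, -3.0000) → ‖Δ‖ = √18.0000 = 4.2426
L_3: Δ = A_3−P = (1.0000, -3.0000) → ‖Δ‖ = √10.0000 = 3.1623
L_4: Δ = A_4−P = (-7.0000, -3.0000) → ‖Δ‖ = √58.0000 = 7.6158

(7.2801, 4.2426, 3.1623, 7.6158)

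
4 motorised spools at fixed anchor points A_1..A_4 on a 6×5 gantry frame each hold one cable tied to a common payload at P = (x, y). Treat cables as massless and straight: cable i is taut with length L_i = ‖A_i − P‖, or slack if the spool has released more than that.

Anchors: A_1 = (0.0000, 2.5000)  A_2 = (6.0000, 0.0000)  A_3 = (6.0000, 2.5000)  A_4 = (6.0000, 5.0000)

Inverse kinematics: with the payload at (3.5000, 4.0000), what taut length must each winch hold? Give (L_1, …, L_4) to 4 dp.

L_1 = √((0.0000−3.5000)² + (2.5000−4.0000)²) = 3.8079
L_2 = √((6.0000−3.5000)² + (0.0000−4.0000)²) = 4.7170
L_3 = √((6.0000−3.5000)² + (2.5000−4.0000)²) = 2.9155
L_4 = √((6.0000−3.5000)² + (5.0000−4.0000)²) = 2.6926

(3.8079, 4.7170, 2.9155, 2.6926)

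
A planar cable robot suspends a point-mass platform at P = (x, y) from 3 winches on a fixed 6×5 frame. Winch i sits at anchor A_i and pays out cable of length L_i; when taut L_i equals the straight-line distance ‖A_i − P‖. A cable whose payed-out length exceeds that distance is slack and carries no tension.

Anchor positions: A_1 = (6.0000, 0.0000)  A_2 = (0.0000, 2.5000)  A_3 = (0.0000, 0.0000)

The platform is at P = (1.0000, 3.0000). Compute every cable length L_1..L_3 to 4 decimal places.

cable 1: Δx=5.0000, Δy=-3.0000; L_1 = √(Δx²+Δy²) = 5.8310
cable 2: Δx=-1.0000, Δy=-0.5000; L_2 = √(Δx²+Δy²) = 1.1180
cable 3: Δx=-1.0000, Δy=-3.0000; L_3 = √(Δx²+Δy²) = 3.1623

(5.8310, 1.1180, 3.1623)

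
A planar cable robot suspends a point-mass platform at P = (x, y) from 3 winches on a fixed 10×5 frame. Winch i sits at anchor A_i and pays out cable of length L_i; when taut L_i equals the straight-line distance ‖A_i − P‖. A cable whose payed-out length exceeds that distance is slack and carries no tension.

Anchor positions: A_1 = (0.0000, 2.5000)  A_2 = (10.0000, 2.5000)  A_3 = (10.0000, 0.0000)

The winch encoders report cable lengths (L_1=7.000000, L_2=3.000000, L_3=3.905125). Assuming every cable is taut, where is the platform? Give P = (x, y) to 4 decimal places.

circle eqns → linear via eq_j − eq_1; set k_j = A_j·A_j − L_j²
k_1 = 0.0000+6.2500−49.0000 = -42.7500
-20.0000·x + 0.0000·y = k_1−k_2 = -140.0000
-20.0000·x + 5.0000·y = k_1−k_3 = -127.5000
solve first two rows → x=7.0000, y=2.5000

(7.0000, 2.5000)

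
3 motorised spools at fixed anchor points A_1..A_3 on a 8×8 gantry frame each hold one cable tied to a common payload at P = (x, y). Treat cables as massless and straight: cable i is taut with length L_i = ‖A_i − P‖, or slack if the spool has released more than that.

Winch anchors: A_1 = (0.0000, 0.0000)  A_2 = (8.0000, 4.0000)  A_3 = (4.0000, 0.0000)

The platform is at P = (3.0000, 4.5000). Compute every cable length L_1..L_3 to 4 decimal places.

L_1: Δ = A_1−P = (-3.0000, -4.5000) → ‖Δ‖ = √29.2500 = 5.4083
L_2: Δ = A_2−P = (5.0000, -0.5000) → ‖Δ‖ = √25.2500 = 5.0249
L_3: Δ = A_3−P = (1.0000, -4.5000) → ‖Δ‖ = √21.2500 = 4.6098

(5.4083, 5.0249, 4.6098)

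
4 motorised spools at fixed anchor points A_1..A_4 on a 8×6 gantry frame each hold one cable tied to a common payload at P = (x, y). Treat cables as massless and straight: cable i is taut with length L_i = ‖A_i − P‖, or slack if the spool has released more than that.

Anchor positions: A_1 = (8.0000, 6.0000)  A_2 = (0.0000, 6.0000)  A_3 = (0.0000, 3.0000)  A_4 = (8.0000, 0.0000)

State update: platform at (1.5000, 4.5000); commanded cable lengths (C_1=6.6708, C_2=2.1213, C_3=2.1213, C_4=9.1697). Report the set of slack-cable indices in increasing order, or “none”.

cable 1: L_1 = ‖A_1−P‖ = 6.6708;  C_1 = 6.6708 → taut
cable 2: L_2 = ‖A_2−P‖ = 2.1213;  C_2 = 2.1213 → taut
cable 3: L_3 = ‖A_3−P‖ = 2.1213;  C_3 = 2.1213 → taut
cable 4: L_4 = ‖A_4−P‖ = 7.9057;  C_4 = 9.1697 → slack

4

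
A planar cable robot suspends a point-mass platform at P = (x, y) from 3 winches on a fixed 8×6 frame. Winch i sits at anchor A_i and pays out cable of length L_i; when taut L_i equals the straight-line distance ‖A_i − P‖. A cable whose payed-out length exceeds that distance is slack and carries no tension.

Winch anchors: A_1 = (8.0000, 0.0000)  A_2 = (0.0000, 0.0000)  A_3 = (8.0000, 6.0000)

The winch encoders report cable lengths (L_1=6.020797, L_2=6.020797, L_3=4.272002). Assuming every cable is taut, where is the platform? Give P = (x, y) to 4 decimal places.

(4.0000, 4.5000)

each cable: (A_i−P)·(A_i−P) = L_i²; let q_i = ‖A_i‖²−L_i²
q_1 = 64.0000+0.0000−36.2500 = 27.7500
row 1: 16.0000x + 0.0000y = 64.0000  (q_2=-36.2500)
row 2: 0.0000x − 12.0000y = -54.0000  (q_3=81.7500)
Cramer on rows 1–2 → x = 4.0000, y = 4.5000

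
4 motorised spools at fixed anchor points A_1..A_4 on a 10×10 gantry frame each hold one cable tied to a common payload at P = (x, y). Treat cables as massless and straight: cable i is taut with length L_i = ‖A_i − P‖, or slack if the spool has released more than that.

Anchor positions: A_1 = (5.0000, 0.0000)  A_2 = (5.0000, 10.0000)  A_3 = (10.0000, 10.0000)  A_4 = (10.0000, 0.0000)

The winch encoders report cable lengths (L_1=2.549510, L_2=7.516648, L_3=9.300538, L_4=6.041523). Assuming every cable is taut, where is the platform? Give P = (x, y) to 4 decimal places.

(4.5000, 2.5000)

expand ‖A_i−P‖²=L_i² and subtract eq 1 (c_i ≔ ‖A_i‖²−L_i²)
c_1 = 25.0000+0.0000−6.5000 = 18.5000
eq1−eq2 → [0.0000  -20.0000]·P = -50.0000
eq1−eq3 → [-10.0000  -20.0000]·P = -95.0000
eq1−eq4 → [-10.0000  0.0000]·P = -45.0000
2×2 solve → P = (4.5000, 2.5000)
check cable 4: ‖A_4−P‖² = 36.5000 ≈ L_4² = 36.5000 ✓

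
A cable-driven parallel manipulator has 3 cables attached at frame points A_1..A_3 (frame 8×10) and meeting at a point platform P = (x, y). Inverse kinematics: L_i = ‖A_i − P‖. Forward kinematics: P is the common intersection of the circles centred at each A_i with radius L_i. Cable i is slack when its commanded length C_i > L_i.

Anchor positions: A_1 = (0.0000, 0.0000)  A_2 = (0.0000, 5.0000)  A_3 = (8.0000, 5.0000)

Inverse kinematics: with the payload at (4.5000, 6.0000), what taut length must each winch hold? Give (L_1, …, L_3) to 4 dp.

(7.5000, 4.6098, 3.6401)

L_1: Δ = A_1−P = (-4.5000, -6.0000) → ‖Δ‖ = √56.2500 = 7.5000
L_2: Δ = A_2−P = (-4.5000, -1.0000) → ‖Δ‖ = √21.2500 = 4.6098
L_3: Δ = A_3−P = (3.5000, -1.0000) → ‖Δ‖ = √13.2500 = 3.6401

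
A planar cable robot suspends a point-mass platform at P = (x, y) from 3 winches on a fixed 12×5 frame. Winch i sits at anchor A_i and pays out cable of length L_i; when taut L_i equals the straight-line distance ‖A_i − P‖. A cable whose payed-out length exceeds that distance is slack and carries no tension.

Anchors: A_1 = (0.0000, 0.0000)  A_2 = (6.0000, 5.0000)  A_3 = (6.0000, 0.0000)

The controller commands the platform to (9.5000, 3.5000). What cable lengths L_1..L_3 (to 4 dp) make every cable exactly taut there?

cable 1: Δx=-9.5000, Δy=-3.5000; L_1 = √(Δx²+Δy²) = 10.1242
cable 2: Δx=-3.5000, Δy=1.5000; L_2 = √(Δx²+Δy²) = 3.8079
cable 3: Δx=-3.5000, Δy=-3.5000; L_3 = √(Δx²+Δy²) = 4.9497

(10.1242, 3.8079, 4.9497)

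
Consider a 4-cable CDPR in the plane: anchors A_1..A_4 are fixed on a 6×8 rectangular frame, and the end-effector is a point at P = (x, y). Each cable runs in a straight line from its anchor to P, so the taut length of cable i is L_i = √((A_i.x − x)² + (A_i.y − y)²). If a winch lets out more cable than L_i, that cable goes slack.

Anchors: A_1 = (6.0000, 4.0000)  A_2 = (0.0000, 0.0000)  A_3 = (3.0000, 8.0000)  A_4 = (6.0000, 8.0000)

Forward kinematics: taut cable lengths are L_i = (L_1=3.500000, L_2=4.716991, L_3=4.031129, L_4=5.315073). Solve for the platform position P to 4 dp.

(2.5000, 4.0000)

circle eqns → linear via eq_j − eq_1; set c_j = A_j·A_j − L_j²
c_1 = 36.0000+16.0000−12.2500 = 39.7500
12.0000·x + 8.0000·y = c_1−c_2 = 62.0000
6.0000·x − 8.0000·y = c_1−c_3 = -17.0000
0.0000·x − 8.0000·y = c_1−c_4 = -32.0000
solve first two rows → x=2.5000, y=4.0000
check cable 4: ‖A_4−P‖² = 28.2500 ≈ L_4² = 28.2500 ✓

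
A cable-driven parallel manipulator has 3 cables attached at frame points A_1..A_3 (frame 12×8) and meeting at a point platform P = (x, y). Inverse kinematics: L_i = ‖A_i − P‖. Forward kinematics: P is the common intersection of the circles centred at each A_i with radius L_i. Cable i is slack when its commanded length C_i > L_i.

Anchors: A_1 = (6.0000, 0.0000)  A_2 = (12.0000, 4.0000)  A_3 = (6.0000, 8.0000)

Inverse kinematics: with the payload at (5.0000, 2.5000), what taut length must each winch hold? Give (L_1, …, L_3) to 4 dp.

L_1: Δ = A_1−P = (1.0000, -2.5000) → ‖Δ‖ = √7.2500 = 2.6926
L_2: Δ = A_2−P = (7.0000, 1.5000) → ‖Δ‖ = √51.2500 = 7.1589
L_3: Δ = A_3−P = (1.0000, 5.5000) → ‖Δ‖ = √31.2500 = 5.5902

(2.6926, 7.1589, 5.5902)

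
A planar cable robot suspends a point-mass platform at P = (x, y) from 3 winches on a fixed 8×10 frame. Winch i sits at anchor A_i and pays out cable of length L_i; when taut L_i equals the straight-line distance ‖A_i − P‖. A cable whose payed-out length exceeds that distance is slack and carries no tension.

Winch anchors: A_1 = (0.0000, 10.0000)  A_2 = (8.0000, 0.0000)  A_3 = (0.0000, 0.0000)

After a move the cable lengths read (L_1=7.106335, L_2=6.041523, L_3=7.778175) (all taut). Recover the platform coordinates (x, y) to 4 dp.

(5.5000, 5.5000)

each cable: (A_i−P)·(A_i−P) = L_i²; let c_i = ‖A_i‖²−L_i²
c_1 = 0.0000+100.0000−50.5000 = 49.5000
row 1: -16.0000x + 20.0000y = 22.0000  (c_2=27.5000)
row 2: 0.0000x + 20.0000y = 110.0000  (c_3=-60.5000)
Cramer on rows 1–2 → x = 5.5000, y = 5.5000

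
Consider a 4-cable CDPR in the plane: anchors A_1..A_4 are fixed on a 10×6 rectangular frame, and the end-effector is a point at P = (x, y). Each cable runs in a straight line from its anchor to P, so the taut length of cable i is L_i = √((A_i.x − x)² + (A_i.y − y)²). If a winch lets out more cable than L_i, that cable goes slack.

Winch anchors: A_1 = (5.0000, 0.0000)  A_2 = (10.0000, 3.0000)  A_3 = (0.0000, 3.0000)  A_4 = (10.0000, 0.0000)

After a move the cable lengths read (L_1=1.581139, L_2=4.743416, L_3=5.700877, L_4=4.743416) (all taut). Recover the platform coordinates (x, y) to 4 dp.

(5.5000, 1.5000)

each cable: (A_i−P)·(A_i−P) = L_i²; let k_i = ‖A_i‖²−L_i²
k_1 = 25.0000+0.0000−2.5000 = 22.5000
row 1: -10.0000x − 6.0000y = -64.0000  (k_2=86.5000)
row 2: 10.0000x − 6.0000y = 46.0000  (k_3=-23.5000)
row 3: -10.0000x + 0.0000y = -55.0000  (k_4=77.5000)
Cramer on rows 1–2 → x = 5.5000, y = 1.5000
check cable 4: ‖A_4−P‖² = 22.5000 ≈ L_4² = 22.5000 ✓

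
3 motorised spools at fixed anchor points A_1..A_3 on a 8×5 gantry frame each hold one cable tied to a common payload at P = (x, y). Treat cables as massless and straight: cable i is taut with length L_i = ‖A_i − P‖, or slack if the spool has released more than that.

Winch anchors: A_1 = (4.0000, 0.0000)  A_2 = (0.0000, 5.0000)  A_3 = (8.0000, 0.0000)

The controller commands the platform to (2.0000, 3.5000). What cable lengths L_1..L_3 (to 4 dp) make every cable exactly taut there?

cable 1: Δx=2.0000, Δy=-3.5000; L_1 = √(Δx²+Δy²) = 4.0311
cable 2: Δx=-2.0000, Δy=1.5000; L_2 = √(Δx²+Δy²) = 2.5000
cable 3: Δx=6.0000, Δy=-3.5000; L_3 = √(Δx²+Δy²) = 6.9462

(4.0311, 2.5000, 6.9462)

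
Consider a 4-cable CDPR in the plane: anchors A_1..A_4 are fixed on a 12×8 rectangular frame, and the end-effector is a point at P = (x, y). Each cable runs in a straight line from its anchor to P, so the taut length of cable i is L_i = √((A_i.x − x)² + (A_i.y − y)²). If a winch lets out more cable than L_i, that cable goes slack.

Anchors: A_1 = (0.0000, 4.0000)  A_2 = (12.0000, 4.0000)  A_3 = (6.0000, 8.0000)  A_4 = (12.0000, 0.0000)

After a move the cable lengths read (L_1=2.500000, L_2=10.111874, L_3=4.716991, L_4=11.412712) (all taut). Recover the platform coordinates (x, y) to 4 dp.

each cable: (A_i−P)·(A_i−P) = L_i²; let c_i = ‖A_i‖²−L_i²
c_1 = 0.0000+16.0000−6.2500 = 9.7500
row 1: -24.0000x + 0.0000y = -48.0000  (c_2=57.7500)
row 2: -12.0000x − 8.0000y = -68.0000  (c_3=77.7500)
row 3: -24.0000x + 8.0000y = -4.0000  (c_4=13.7500)
Cramer on rows 1–2 → x = 2.0000, y = 5.5000
check cable 4: ‖A_4−P‖² = 130.2500 ≈ L_4² = 130.2500 ✓

(2.0000, 5.5000)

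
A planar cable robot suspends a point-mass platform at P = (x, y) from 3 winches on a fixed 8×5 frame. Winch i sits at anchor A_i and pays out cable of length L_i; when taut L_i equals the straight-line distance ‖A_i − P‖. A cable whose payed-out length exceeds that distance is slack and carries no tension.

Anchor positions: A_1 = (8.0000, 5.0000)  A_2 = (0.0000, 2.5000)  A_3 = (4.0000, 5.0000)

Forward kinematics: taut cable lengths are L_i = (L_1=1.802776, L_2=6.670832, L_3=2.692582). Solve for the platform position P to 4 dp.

expand ‖A_i−P‖²=L_i² and subtract eq 1 (c_i ≔ ‖A_i‖²−L_i²)
c_1 = 64.0000+25.0000−3.2500 = 85.7500
eq1−eq2 → [16.0000  5.0000]·P = 124.0000
eq1−eq3 → [8.0000  0.0000]·P = 52.0000
2×2 solve → P = (6.5000, 4.0000)

(6.5000, 4.0000)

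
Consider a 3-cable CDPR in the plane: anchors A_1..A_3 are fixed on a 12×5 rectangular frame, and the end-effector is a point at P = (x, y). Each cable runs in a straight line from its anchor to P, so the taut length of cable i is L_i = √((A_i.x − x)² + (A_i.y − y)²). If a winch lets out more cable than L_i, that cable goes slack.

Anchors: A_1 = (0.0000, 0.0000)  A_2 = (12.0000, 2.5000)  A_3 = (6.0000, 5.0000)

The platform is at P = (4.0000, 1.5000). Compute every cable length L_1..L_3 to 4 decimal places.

(4.2720, 8.0623, 4.0311)

L_1: Δ = A_1−P = (-4.0000, -1.5000) → ‖Δ‖ = √18.2500 = 4.2720
L_2: Δ = A_2−P = (8.0000, 1.0000) → ‖Δ‖ = √65.0000 = 8.0623
L_3: Δ = A_3−P = (2.0000, 3.5000) → ‖Δ‖ = √16.2500 = 4.0311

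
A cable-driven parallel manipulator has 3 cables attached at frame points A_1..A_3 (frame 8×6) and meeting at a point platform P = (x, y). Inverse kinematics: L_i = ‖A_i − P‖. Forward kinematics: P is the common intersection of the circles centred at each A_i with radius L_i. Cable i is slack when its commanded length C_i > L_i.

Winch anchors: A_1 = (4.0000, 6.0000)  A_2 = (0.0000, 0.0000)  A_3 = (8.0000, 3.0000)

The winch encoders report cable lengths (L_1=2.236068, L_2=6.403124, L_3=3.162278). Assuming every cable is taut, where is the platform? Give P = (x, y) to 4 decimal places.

(5.0000, 4.0000)

expand ‖A_i−P‖²=L_i² and subtract eq 1 (q_i ≔ ‖A_i‖²−L_i²)
q_1 = 16.0000+36.0000−5.0000 = 47.0000
eq1−eq2 → [8.0000  12.0000]·P = 88.0000
eq1−eq3 → [-8.0000  6.0000]·P = -16.0000
2×2 solve → P = (5.0000, 4.0000)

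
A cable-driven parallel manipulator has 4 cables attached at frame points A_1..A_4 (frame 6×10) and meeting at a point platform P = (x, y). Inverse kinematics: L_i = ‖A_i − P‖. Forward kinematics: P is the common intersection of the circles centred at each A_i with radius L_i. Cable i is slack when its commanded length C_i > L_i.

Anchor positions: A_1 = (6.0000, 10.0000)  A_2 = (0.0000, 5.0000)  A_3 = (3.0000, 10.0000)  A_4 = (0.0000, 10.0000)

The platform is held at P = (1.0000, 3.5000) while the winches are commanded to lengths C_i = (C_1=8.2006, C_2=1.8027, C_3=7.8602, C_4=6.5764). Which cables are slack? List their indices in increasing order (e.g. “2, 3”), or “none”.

3

cable 1: L_1 = ‖A_1−P‖ = 8.2006;  C_1 = 8.2006 → taut
cable 2: L_2 = ‖A_2−P‖ = 1.8028;  C_2 = 1.8027 → taut
cable 3: L_3 = ‖A_3−P‖ = 6.8007;  C_3 = 7.8602 → slack
cable 4: L_4 = ‖A_4−P‖ = 6.5765;  C_4 = 6.5764 → taut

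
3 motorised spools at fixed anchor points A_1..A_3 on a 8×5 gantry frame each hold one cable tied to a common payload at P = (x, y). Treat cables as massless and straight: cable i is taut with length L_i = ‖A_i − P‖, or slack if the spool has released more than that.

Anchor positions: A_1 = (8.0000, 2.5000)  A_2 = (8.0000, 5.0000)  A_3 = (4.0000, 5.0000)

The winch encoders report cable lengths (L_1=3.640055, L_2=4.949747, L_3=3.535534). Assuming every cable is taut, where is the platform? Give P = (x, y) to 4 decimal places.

expand ‖A_i−P‖²=L_i² and subtract eq 1 (k_i ≔ ‖A_i‖²−L_i²)
k_1 = 64.0000+6.2500−13.2500 = 57.0000
eq1−eq2 → [0.0000  -5.0000]·P = -7.5000
eq1−eq3 → [8.0000  -5.0000]·P = 28.5000
2×2 solve → P = (4.5000, 1.5000)

(4.5000, 1.5000)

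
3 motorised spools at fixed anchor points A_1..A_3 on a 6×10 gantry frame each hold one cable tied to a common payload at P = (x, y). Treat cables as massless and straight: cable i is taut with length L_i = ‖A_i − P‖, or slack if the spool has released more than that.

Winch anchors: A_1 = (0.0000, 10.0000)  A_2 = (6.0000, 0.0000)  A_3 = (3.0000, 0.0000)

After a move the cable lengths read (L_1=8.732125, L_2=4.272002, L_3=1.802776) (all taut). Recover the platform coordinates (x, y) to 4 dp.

expand ‖A_i−P‖²=L_i² and subtract eq 1 (k_i ≔ ‖A_i‖²−L_i²)
k_1 = 0.0000+100.0000−76.2500 = 23.7500
eq1−eq2 → [-12.0000  20.0000]·P = 6.0000
eq1−eq3 → [-6.0000  20.0000]·P = 18.0000
2×2 solve → P = (2.0000, 1.5000)

(2.0000, 1.5000)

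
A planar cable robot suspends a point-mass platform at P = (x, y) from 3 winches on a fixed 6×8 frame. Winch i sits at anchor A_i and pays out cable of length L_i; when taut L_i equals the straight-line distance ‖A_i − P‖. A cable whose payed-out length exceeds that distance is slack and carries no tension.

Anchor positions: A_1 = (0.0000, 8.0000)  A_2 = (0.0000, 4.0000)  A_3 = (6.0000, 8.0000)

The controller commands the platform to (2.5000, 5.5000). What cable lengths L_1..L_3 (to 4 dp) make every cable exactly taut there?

cable 1: Δx=-2.5000, Δy=2.5000; L_1 = √(Δx²+Δy²) = 3.5355
cable 2: Δx=-2.5000, Δy=-1.5000; L_2 = √(Δx²+Δy²) = 2.9155
cable 3: Δx=3.5000, Δy=2.5000; L_3 = √(Δx²+Δy²) = 4.3012

(3.5355, 2.9155, 4.3012)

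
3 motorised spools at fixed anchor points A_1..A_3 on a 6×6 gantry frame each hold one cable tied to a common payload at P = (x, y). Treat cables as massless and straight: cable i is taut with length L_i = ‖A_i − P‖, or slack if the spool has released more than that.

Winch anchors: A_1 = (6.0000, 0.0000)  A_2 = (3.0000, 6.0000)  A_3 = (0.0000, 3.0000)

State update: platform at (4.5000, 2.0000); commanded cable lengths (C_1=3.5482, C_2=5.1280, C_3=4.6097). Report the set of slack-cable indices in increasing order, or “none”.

1, 2

i=1: geometric 2.5000 vs commanded 3.5482 ⇒ slack
i=2: geometric 4.2720 vs commanded 5.1280 ⇒ slack
i=3: geometric 4.6098 vs commanded 4.6097 ⇒ taut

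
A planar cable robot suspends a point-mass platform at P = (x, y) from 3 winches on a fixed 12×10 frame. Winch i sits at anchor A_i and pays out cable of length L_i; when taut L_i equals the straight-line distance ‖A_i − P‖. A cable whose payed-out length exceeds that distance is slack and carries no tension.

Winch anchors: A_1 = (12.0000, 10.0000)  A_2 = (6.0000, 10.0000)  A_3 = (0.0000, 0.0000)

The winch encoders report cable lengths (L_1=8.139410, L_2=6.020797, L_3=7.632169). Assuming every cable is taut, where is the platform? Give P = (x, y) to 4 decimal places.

circle eqns → linear via eq_j − eq_1; set k_j = A_j·A_j − L_j²
k_1 = 144.0000+100.0000−66.2500 = 177.7500
12.0000·x + 0.0000·y = k_1−k_2 = 78.0000
24.0000·x + 20.0000·y = k_1−k_3 = 236.0000
solve first two rows → x=6.5000, y=4.0000

(6.5000, 4.0000)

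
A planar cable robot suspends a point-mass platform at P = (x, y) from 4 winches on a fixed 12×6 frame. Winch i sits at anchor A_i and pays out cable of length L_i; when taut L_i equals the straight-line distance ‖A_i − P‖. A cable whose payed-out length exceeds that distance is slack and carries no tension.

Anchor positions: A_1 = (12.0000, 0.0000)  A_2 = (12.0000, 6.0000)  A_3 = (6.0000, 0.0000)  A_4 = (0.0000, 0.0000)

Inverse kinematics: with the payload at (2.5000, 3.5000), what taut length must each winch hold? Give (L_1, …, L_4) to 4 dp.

(10.1242, 9.8234, 4.9497, 4.3012)

cable 1: Δx=9.5000, Δy=-3.5000; L_1 = √(Δx²+Δy²) = 10.1242
cable 2: Δx=9.5000, Δy=2.5000; L_2 = √(Δx²+Δy²) = 9.8234
cable 3: Δx=3.5000, Δy=-3.5000; L_3 = √(Δx²+Δy²) = 4.9497
cable 4: Δx=-2.5000, Δy=-3.5000; L_4 = √(Δx²+Δy²) = 4.3012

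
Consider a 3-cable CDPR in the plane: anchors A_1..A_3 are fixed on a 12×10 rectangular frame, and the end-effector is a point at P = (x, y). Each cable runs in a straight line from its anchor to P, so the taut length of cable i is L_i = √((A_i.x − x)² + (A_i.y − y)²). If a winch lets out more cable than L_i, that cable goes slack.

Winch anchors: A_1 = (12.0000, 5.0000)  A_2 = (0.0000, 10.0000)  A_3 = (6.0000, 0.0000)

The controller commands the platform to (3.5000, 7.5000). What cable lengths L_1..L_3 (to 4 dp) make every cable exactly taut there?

(8.8600, 4.3012, 7.9057)

cable 1: Δx=8.5000, Δy=-2.5000; L_1 = √(Δx²+Δy²) = 8.8600
cable 2: Δx=-3.5000, Δy=2.5000; L_2 = √(Δx²+Δy²) = 4.3012
cable 3: Δx=2.5000, Δy=-7.5000; L_3 = √(Δx²+Δy²) = 7.9057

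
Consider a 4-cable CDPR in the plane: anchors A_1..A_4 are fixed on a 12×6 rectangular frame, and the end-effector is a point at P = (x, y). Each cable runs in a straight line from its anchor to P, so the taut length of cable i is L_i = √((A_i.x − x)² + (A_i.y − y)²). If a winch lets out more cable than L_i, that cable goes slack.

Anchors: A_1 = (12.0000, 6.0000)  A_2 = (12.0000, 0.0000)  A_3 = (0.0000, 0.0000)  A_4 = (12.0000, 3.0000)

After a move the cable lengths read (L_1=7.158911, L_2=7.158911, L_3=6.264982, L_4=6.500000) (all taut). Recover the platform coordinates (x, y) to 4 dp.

circle eqns → linear via eq_j − eq_1; set k_j = A_j·A_j − L_j²
k_1 = 144.0000+36.0000−51.2500 = 128.7500
0.0000·x + 12.0000·y = k_1−k_2 = 36.0000
24.0000·x + 12.0000·y = k_1−k_3 = 168.0000
0.0000·x + 6.0000·y = k_1−k_4 = 18.0000
solve first two rows → x=5.5000, y=3.0000
check cable 4: ‖A_4−P‖² = 42.2500 ≈ L_4² = 42.2500 ✓

(5.5000, 3.0000)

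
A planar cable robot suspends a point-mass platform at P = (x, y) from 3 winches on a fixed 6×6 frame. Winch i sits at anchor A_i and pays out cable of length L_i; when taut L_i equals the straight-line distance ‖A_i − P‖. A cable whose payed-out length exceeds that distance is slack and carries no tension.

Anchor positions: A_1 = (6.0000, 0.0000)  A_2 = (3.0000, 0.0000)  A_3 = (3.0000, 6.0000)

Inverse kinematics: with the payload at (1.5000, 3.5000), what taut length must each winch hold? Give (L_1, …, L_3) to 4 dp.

cable 1: Δx=4.5000, Δy=-3.5000; L_1 = √(Δx²+Δy²) = 5.7009
cable 2: Δx=1.5000, Δy=-3.5000; L_2 = √(Δx²+Δy²) = 3.8079
cable 3: Δx=1.5000, Δy=2.5000; L_3 = √(Δx²+Δy²) = 2.9155

(5.7009, 3.8079, 2.9155)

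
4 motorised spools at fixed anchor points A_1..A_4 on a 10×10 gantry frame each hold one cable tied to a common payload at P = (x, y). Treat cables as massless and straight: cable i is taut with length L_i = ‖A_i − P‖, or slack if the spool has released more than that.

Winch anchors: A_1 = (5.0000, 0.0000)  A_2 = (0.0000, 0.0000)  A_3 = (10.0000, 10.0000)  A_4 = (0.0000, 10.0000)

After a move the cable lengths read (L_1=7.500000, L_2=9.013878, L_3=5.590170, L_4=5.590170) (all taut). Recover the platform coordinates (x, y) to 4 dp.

each cable: (A_i−P)·(A_i−P) = L_i²; let c_i = ‖A_i‖²−L_i²
c_1 = 25.0000+0.0000−56.2500 = -31.2500
row 1: 10.0000x + 0.0000y = 50.0000  (c_2=-81.2500)
row 2: -10.0000x − 20.0000y = -200.0000  (c_3=168.7500)
row 3: 10.0000x − 20.0000y = -100.0000  (c_4=68.7500)
Cramer on rows 1–2 → x = 5.0000, y = 7.5000
check cable 4: ‖A_4−P‖² = 31.2500 ≈ L_4² = 31.2500 ✓

(5.0000, 7.5000)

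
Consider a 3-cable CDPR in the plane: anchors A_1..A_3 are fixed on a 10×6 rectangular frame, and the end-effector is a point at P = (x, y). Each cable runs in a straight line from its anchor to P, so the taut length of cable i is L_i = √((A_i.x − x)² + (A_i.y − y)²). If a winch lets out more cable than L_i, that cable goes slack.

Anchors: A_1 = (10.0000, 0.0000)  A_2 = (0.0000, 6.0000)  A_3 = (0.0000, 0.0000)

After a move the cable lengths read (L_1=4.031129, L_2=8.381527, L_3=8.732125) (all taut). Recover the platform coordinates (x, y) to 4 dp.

circle eqns → linear via eq_j − eq_1; set k_j = A_j·A_j − L_j²
k_1 = 100.0000+0.0000−16.2500 = 83.7500
20.0000·x − 12.0000·y = k_1−k_2 = 118.0000
20.0000·x + 0.0000·y = k_1−k_3 = 160.0000
solve first two rows → x=8.0000, y=3.5000

(8.0000, 3.5000)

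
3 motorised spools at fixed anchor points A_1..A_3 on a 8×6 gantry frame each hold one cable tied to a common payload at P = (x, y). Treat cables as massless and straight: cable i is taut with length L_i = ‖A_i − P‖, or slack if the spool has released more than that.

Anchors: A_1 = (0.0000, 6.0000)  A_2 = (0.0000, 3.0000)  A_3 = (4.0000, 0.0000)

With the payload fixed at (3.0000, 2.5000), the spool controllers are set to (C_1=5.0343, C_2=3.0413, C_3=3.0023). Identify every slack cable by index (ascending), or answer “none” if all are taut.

cable 1: L_1 = ‖A_1−P‖ = 4.6098;  C_1 = 5.0343 → slack
cable 2: L_2 = ‖A_2−P‖ = 3.0414;  C_2 = 3.0413 → taut
cable 3: L_3 = ‖A_3−P‖ = 2.6926;  C_3 = 3.0023 → slack

1, 3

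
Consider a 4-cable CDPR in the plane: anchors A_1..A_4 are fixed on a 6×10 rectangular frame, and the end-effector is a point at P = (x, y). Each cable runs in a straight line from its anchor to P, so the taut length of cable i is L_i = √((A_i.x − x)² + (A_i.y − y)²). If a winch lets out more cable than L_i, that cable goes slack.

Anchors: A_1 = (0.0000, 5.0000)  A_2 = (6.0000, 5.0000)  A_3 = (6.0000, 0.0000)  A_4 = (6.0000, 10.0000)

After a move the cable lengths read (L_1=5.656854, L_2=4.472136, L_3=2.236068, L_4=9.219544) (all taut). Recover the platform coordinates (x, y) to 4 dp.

(4.0000, 1.0000)

expand ‖A_i−P‖²=L_i² and subtract eq 1 (q_i ≔ ‖A_i‖²−L_i²)
q_1 = 0.0000+25.0000−32.0000 = -7.0000
eq1−eq2 → [-12.0000  0.0000]·P = -48.0000
eq1−eq3 → [-12.0000  10.0000]·P = -38.0000
eq1−eq4 → [-12.0000  -10.0000]·P = -58.0000
2×2 solve → P = (4.0000, 1.0000)
check cable 4: ‖A_4−P‖² = 85.0000 ≈ L_4² = 85.0000 ✓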